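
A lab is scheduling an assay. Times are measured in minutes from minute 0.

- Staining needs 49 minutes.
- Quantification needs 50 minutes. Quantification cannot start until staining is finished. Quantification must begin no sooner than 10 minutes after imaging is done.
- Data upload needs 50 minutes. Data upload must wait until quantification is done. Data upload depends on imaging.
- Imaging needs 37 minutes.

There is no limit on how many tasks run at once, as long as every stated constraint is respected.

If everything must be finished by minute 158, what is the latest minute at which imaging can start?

11

To finish by minute 158, data upload (duration 50) must start no later than minute 108.
Quantification must finish before data upload (must start by minute 108). With a 50-minute duration, quantification must start by 108 − 50 = minute 58.
Imaging must finish in time for quantification (must start by minute 58, minus 10-minute gap → minute 48); data upload (must start by minute 108). The tightest is minute 48, so imaging must start by 48 − 37 = minute 11.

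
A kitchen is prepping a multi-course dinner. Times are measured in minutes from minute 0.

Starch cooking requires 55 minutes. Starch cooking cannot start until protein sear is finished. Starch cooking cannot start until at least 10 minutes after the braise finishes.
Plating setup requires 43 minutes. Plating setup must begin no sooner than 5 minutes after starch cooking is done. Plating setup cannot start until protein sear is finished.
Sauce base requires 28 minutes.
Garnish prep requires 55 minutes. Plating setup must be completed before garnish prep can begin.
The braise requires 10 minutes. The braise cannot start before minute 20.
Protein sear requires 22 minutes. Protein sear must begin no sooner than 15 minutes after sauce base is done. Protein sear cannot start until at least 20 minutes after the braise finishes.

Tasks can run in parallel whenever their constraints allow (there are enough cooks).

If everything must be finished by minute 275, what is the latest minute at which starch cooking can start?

117

Nothing follows garnish prep; the deadline of minute 275 is its only limit. It must start by 275 − 55 = minute 220.
Since garnish prep (must start by minute 220) depends on it, plating setup must finish by minute 220. Backing off its 43-minute duration gives a latest start of minute 177.
Starch cooking feeds into plating setup (must start by minute 177, minus 5-minute gap → minute 172); so starch cooking must finish by minute 172 and therefore start by minute 117.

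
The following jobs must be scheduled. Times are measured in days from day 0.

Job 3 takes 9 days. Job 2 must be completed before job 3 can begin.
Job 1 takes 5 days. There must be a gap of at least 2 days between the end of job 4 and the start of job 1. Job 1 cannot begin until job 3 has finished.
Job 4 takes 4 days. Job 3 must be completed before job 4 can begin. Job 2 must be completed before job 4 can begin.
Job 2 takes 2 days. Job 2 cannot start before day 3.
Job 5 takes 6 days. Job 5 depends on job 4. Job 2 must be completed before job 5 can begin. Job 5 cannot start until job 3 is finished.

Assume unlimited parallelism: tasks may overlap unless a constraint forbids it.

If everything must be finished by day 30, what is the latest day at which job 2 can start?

8

To finish by day 30, job 1 (duration 5) must start no later than day 25.
Job 5 must finish by day 30; it takes 6 days, so it must start by 30 − 6 = day 24.
Job 4 feeds job 1 (must start by day 25, minus 2-day gap → day 23); job 5 (must start by day 24). Taking the minimum, job 4 must finish by day 23 and start by 23 − 4 = day 19.
Job 3 has several dependents: job 1 (must start by day 25); job 4 (must start by day 19); job 5 (must start by day 24). The earliest of those limits is day 19, so job 3 must start by 19 − 9 = day 10.
Job 2 has several dependents: job 3 (must start by day 10); job 4 (must start by day 19); job 5 (must start by day 24). The earliest of those limits is day 10, so job 2 must start by 10 − 2 = day 8.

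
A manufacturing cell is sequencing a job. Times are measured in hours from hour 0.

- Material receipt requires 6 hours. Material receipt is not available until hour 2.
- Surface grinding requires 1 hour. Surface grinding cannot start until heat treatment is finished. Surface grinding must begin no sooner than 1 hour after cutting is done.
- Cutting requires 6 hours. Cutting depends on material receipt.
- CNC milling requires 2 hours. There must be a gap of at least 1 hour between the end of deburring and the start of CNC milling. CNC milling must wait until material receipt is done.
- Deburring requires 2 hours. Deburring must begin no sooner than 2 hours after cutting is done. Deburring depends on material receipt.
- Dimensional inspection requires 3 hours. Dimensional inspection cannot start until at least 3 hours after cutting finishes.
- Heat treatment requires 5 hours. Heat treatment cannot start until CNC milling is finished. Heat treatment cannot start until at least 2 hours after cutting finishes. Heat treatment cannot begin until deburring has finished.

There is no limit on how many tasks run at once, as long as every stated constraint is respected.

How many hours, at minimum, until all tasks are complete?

After its own release at hour 2, material receipt can start at hour 2 and finishes at hour 8.
Cutting waits on material receipt (finishes hour 8), so it starts at hour 8 and finishes at 8 + 6 = hour 14.
After cutting (finishes hour 14, plus 3-hour gap → hour 17), dimensional inspection can start at hour 17 and finishes at hour 20.
Deburring has to wait for cutting (finishes hour 14, plus 2-hour gap → hour 16); material receipt (finishes hour 8). The latest of these is hour 16, so deburring runs hour 16 to 16 + 2 = hour 18.
For CNC milling: deburring (finishes hour 18, plus 1-hour gap → hour 19); material receipt (finishes hour 8). Taking the maximum gives a start of hour 19, and it finishes at 19 + 2 = hour 21.
For heat treatment: CNC milling (finishes hour 21); cutting (finishes hour 14, plus 2-hour gap → hour 16); deburring (finishes hour 18). Taking the maximum gives a start of hour 21, and it finishes at 21 + 5 = hour 26.
Surface grinding cannot start until heat treatment (finishes hour 26); cutting (finishes hour 14, plus 1-hour gap → hour 15). The controlling bound is hour 26, so surface grinding finishes at 26 + 1 = hour 27.
All tasks are finished once the last one completes. Finish times: Material receipt at 8, Cutting at 14, Deburring at 18, CNC milling at 21, Heat treatment at 26, Surface grinding at 27, Dimensional inspection at 20. The latest is hour 27.

27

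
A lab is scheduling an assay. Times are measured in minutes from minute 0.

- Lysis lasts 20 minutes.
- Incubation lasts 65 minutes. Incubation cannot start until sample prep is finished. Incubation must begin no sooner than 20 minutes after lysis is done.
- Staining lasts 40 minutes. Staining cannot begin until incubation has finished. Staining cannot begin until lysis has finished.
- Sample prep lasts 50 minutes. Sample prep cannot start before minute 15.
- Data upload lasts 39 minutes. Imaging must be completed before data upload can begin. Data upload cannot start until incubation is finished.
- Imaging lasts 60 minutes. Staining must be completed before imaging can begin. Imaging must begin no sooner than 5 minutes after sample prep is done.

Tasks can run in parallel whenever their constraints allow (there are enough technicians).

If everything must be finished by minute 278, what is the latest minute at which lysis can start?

34

Data upload has no dependents, so it just needs to finish by minute 278. Starting by 278 − 39 = minute 239 achieves that.
Since data upload (must start by minute 239) depends on it, imaging must finish by minute 239. Backing off its 60-minute duration gives a latest start of minute 179.
Staining feeds into imaging (must start by minute 179); so staining must finish by minute 179 and therefore start by minute 139.
For incubation: staining (must start by minute 139); data upload (must start by minute 239). The most restrictive is minute 139; with a 65-minute duration, incubation must start by minute 74.
Lysis has several dependents: incubation (must start by minute 74, minus 20-minute gap → minute 54); staining (must start by minute 139). The earliest of those limits is minute 54, so lysis must start by 54 − 20 = minute 34.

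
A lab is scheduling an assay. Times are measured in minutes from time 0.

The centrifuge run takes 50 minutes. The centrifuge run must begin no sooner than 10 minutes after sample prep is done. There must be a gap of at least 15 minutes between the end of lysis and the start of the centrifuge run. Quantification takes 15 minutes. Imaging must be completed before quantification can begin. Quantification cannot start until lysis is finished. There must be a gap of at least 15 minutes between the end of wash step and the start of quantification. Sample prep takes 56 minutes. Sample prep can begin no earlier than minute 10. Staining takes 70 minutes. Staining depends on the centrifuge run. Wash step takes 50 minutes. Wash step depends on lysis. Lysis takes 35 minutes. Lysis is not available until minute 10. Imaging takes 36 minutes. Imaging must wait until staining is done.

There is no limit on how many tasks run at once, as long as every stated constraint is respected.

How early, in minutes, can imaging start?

196

Lysis waits on its own release at minute 10, so it starts at minute 10 and finishes at 10 + 35 = minute 45.
After its own release at minute 10, sample prep can start at minute 10 and finishes at minute 66.
The centrifuge run needs all of sample prep (finishes minute 66, plus 10-minute gap → minute 76); lysis (finishes minute 45, plus 15-minute gap → minute 60). That puts its earliest start at minute 76; it finishes at 76 + 50 = minute 126.
Staining waits on the centrifuge run (finishes minute 126), so it starts at minute 126 and finishes at 126 + 70 = minute 196.
Imaging waits on staining (finishes minute 196), so the earliest it can start is minute 196.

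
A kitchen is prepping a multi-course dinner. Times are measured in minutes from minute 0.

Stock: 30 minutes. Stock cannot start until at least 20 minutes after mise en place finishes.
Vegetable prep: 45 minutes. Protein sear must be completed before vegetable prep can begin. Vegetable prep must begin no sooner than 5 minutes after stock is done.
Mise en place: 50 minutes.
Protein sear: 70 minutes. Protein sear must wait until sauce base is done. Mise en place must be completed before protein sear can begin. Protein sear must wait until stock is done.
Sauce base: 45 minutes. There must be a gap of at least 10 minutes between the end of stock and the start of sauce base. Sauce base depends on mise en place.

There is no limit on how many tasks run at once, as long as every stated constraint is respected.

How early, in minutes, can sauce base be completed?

155

Mise en place can start immediately at minute 0; it finishes at minute 50.
Stock cannot begin until mise en place (finishes minute 50, plus 20-minute gap → minute 70). It runs from minute 70 to 70 + 30 = minute 100.
For sauce base: stock (finishes minute 100, plus 10-minute gap → minute 110); mise en place (finishes minute 50). Taking the maximum gives a start of minute 110, and it finishes at 110 + 45 = minute 155.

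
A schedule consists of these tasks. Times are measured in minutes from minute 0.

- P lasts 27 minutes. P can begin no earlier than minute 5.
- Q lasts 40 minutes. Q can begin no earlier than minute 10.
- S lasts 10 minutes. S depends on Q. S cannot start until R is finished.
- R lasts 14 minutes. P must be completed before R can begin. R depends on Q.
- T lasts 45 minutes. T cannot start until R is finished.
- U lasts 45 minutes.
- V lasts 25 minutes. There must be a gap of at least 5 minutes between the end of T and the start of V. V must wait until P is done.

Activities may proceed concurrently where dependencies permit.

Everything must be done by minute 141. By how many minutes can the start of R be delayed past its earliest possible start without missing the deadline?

Q waits on its own release at minute 10, so it starts at minute 10 and finishes at 10 + 40 = minute 50.
P waits on its own release at minute 5, so it starts at minute 5 and finishes at 5 + 27 = minute 32.
R needs all of P (finishes minute 32); Q (finishes minute 50). That puts its earliest start at minute 50; it finishes at 50 + 14 = minute 64.

Working backward from the deadline:
S has no dependents, so it just needs to finish by minute 141. Starting by 141 − 10 = minute 131 achieves that.
V must finish by minute 141; it takes 25 minutes, so it must start by 141 − 25 = minute 116.
T feeds into V (must start by minute 116, minus 5-minute gap → minute 111); so T must finish by minute 111 and therefore start by minute 66.
R must finish in time for S (must start by minute 131); T (must start by minute 66). The tightest is minute 66, so R must start by 66 − 14 = minute 52.
So R can start as early as minute 50 and as late as minute 52, giving 52 − 50 = 2 minutes of slack.

2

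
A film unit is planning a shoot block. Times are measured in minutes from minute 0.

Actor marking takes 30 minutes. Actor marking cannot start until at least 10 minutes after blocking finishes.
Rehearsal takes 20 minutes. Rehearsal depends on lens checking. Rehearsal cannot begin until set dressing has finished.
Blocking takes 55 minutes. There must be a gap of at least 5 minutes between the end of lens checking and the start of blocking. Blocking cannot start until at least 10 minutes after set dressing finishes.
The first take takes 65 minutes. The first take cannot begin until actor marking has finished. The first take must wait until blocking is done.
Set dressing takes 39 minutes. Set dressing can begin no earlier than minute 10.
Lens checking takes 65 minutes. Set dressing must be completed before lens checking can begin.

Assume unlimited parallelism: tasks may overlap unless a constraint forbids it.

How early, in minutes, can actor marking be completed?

214

After its own release at minute 10, set dressing can start at minute 10 and finishes at minute 49.
After set dressing (finishes minute 49), lens checking can start at minute 49 and finishes at minute 114.
Blocking needs all of lens checking (finishes minute 114, plus 5-minute gap → minute 119); set dressing (finishes minute 49, plus 10-minute gap → minute 59). That puts its earliest start at minute 119; it finishes at 119 + 55 = minute 174.
Actor marking waits on blocking (finishes minute 174, plus 10-minute gap → minute 184), so it starts at minute 184 and finishes at 184 + 30 = minute 214.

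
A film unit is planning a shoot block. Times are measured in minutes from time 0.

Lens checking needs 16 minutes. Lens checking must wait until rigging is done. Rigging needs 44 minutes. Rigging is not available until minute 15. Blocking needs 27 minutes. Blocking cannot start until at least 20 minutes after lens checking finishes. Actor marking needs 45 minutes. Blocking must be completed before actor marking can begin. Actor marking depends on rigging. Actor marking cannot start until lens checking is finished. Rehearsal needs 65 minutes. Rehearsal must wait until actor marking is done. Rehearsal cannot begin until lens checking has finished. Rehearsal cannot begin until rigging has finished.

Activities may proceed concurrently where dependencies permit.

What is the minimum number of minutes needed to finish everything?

Rigging cannot begin until its own release at minute 15. It runs from minute 15 to 15 + 44 = minute 59.
Lens checking cannot begin until rigging (finishes minute 59). It runs from minute 59 to 59 + 16 = minute 75.
Blocking waits on lens checking (finishes minute 75, plus 20-minute gap → minute 95), so it starts at minute 95 and finishes at 95 + 27 = minute 122.
Actor marking cannot start until blocking (finishes minute 122); rigging (finishes minute 59); lens checking (finishes minute 75). The controlling bound is minute 122, so actor marking finishes at 122 + 45 = minute 167.
For rehearsal: actor marking (finishes minute 167); lens checking (finishes minute 75); rigging (finishes minute 59). Taking the maximum gives a start of minute 167, and it finishes at 167 + 65 = minute 232.
All tasks are finished once the last one completes. Finish times: Rigging at 59, Lens checking at 75, Blocking at 122, Actor marking at 167, Rehearsal at 232. The latest is minute 232.

232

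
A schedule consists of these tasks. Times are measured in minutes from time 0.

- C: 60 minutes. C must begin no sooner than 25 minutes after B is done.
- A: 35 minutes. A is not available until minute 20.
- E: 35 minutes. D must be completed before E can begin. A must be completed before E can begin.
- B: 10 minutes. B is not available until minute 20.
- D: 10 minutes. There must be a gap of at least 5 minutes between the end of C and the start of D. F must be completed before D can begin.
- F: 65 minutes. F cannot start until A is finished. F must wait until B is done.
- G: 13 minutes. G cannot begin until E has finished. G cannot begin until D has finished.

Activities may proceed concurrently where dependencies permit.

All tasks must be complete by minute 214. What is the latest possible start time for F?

To finish by minute 214, G (duration 13) must start no later than minute 201.
Since G (must start by minute 201) depends on it, E must finish by minute 201. Backing off its 35-minute duration gives a latest start of minute 166.
D must finish in time for E (must start by minute 166); G (must start by minute 201). The tightest is minute 166, so D must start by 166 − 10 = minute 156.
F has to be done before D (must start by minute 156). That means finishing by minute 156, i.e. starting by 156 − 65 = minute 91.

91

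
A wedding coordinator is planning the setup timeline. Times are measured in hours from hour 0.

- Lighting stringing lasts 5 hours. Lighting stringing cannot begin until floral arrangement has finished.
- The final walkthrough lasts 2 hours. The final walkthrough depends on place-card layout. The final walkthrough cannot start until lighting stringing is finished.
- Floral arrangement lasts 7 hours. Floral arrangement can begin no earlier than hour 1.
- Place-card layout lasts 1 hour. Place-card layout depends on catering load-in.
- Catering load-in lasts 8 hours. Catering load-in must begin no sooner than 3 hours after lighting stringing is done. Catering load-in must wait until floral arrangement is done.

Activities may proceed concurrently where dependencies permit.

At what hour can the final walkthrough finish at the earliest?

After its own release at hour 1, floral arrangement can start at hour 1 and finishes at hour 8.
Lighting stringing cannot begin until floral arrangement (finishes hour 8). It runs from hour 8 to 8 + 5 = hour 13.
Catering load-in cannot start until lighting stringing (finishes hour 13, plus 3-hour gap → hour 16); floral arrangement (finishes hour 8). The controlling bound is hour 16, so catering load-in finishes at 16 + 8 = hour 24.
Place-card layout cannot begin until catering load-in (finishes hour 24). It runs from hour 24 to 24 + 1 = hour 25.
For the final walkthrough: place-card layout (finishes hour 25); lighting stringing (finishes hour 13). Taking the maximum gives a start of hour 25, and it finishes at 25 + 2 = hour 27.

27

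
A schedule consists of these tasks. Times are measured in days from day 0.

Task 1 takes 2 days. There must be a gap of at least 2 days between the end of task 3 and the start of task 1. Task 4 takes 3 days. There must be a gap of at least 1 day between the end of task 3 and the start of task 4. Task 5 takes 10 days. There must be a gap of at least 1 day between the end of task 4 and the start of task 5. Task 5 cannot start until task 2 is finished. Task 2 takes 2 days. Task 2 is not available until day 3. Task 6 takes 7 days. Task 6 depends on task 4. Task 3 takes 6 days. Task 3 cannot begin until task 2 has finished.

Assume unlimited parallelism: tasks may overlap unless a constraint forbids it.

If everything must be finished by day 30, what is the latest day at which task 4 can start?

Task 5 must finish by day 30; it takes 10 days, so it must start by 30 − 10 = day 20.
To finish by day 30, task 6 (duration 7) must start no later than day 23.
Task 4 has several dependents: task 5 (must start by day 20, minus 1-day gap → day 19); task 6 (must start by day 23). The earliest of those limits is day 19, so task 4 must start by 19 − 3 = day 16.

16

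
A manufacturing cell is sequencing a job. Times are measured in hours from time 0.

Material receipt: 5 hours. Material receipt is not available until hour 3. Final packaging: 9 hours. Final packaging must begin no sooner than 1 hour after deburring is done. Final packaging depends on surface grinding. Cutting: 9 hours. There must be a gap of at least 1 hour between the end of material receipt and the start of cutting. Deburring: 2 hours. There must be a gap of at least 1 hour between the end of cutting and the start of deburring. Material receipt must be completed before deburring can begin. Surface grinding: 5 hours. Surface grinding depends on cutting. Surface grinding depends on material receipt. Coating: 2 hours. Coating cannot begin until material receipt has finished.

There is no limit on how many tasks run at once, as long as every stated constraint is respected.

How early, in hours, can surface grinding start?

18

Material receipt waits on its own release at hour 3, so it starts at hour 3 and finishes at 3 + 5 = hour 8.
Cutting waits on material receipt (finishes hour 8, plus 1-hour gap → hour 9), so it starts at hour 9 and finishes at 9 + 9 = hour 18.
Surface grinding waits on cutting (finishes hour 18); material receipt (finishes hour 8). The latest of these is hour 18, which is the earliest surface grinding can start.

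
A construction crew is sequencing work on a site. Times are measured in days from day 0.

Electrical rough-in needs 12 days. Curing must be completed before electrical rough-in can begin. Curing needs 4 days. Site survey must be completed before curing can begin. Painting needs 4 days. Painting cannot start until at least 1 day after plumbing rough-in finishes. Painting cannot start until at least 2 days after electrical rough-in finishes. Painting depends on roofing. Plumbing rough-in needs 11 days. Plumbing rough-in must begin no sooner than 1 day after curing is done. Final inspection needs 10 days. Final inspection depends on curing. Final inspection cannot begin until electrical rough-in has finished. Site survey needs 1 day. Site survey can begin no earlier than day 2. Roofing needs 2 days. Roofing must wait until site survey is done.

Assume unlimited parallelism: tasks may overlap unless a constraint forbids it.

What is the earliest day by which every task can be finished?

Site survey cannot begin until its own release at day 2. It runs from day 2 to 2 + 1 = day 3.
After site survey (finishes day 3), roofing can start at day 3 and finishes at day 5.
After site survey (finishes day 3), curing can start at day 3 and finishes at day 7.
Electrical rough-in waits on curing (finishes day 7), so it starts at day 7 and finishes at 7 + 12 = day 19.
Final inspection needs all of curing (finishes day 7); electrical rough-in (finishes day 19). That puts its earliest start at day 19; it finishes at 19 + 10 = day 29.
Plumbing rough-in waits on curing (finishes day 7, plus 1-day gap → day 8), so it starts at day 8 and finishes at 8 + 11 = day 19.
Painting has to wait for plumbing rough-in (finishes day 19, plus 1-day gap → day 20); electrical rough-in (finishes day 19, plus 2-day gap → day 21); roofing (finishes day 5). The latest of these is day 21, so painting runs day 21 to 21 + 4 = day 25.
All tasks are finished once the last one completes. Finish times: Site survey at 3, Curing at 7, Roofing at 5, Plumbing rough-in at 19, Electrical rough-in at 19, Painting at 25, Final inspection at 29. The latest is day 29.

29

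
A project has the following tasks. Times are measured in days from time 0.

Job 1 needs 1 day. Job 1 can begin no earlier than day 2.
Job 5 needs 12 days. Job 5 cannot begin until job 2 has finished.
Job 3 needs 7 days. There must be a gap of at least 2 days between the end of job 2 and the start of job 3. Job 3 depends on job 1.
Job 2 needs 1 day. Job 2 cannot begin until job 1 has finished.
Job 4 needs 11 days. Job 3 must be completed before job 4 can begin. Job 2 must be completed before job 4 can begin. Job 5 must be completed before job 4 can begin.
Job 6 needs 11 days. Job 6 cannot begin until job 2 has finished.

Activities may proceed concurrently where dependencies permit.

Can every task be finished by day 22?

No

Job 1 waits on its own release at day 2, so it starts at day 2 and finishes at 2 + 1 = day 3.
After job 1 (finishes day 3), job 2 can start at day 3 and finishes at day 4.
Job 6 cannot begin until job 2 (finishes day 4). It runs from day 4 to 4 + 11 = day 15.
After job 2 (finishes day 4), job 5 can start at day 4 and finishes at day 16.
Job 3 has to wait for job 2 (finishes day 4, plus 2-day gap → day 6); job 1 (finishes day 3). The latest of these is day 6, so job 3 runs day 6 to 6 + 7 = day 13.
Job 4 cannot start until job 3 (finishes day 13); job 2 (finishes day 4); job 5 (finishes day 16). The controlling bound is day 16, so job 4 finishes at 16 + 11 = day 27.
The earliest everything can be done is day 27, which is after the deadline of 22, so it is not possible.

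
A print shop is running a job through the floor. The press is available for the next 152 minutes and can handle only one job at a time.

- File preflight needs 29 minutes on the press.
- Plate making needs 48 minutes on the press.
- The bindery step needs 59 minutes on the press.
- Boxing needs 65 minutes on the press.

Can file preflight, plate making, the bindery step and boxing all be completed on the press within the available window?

No

Running back to back, the jobs need 29 + 48 + 59 + 65 = 201 minutes on the press.
Since 201 > 152, they cannot all fit.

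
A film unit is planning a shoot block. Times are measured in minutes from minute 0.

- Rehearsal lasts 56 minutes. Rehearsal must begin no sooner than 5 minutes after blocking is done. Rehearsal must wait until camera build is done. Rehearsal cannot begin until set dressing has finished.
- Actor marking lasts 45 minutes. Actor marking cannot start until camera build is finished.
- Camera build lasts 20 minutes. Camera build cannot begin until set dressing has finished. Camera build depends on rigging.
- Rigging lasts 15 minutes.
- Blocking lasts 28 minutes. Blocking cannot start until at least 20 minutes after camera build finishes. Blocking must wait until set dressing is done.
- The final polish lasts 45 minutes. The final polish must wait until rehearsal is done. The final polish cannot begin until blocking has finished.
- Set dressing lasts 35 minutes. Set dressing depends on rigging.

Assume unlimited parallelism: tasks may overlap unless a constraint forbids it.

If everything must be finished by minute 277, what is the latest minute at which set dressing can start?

68

The final polish has no dependents, so it just needs to finish by minute 277. Starting by 277 − 45 = minute 232 achieves that.
Since the final polish (must start by minute 232) depends on it, rehearsal must finish by minute 232. Backing off its 56-minute duration gives a latest start of minute 176.
Blocking must finish in time for rehearsal (must start by minute 176, minus 5-minute gap → minute 171); the final polish (must start by minute 232). The tightest is minute 171, so blocking must start by 171 − 28 = minute 143.
Nothing follows actor marking; the deadline of minute 277 is its only limit. It must start by 277 − 45 = minute 232.
Camera build must finish in time for blocking (must start by minute 143, minus 20-minute gap → minute 123); actor marking (must start by minute 232); rehearsal (must start by minute 176). The tightest is minute 123, so camera build must start by 123 − 20 = minute 103.
For set dressing: camera build (must start by minute 103); blocking (must start by minute 143); rehearsal (must start by minute 176). The most restrictive is minute 103; with a 35-minute duration, set dressing must start by minute 68.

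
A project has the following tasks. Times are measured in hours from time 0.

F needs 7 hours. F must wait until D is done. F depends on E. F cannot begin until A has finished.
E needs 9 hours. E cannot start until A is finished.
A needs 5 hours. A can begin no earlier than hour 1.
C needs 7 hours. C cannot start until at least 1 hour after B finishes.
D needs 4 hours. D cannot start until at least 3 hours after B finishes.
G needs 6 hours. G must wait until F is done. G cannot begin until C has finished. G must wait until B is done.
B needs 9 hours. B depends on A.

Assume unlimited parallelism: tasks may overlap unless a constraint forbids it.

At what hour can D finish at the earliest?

22

After its own release at hour 1, A can start at hour 1 and finishes at hour 6.
B cannot begin until A (finishes hour 6). It runs from hour 6 to 6 + 9 = hour 15.
After B (finishes hour 15, plus 3-hour gap → hour 18), D can start at hour 18 and finishes at hour 22.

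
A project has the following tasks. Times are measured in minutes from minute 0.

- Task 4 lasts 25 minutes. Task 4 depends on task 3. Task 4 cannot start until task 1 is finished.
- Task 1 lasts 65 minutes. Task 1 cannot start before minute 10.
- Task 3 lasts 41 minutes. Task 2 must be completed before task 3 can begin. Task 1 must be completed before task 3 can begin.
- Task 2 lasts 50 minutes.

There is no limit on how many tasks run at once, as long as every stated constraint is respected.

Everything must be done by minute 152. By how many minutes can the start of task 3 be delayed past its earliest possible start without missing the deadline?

11

Task 2 can start immediately at minute 0; it finishes at minute 50.
Task 1 cannot begin until its own release at minute 10. It runs from minute 10 to 10 + 65 = minute 75.
Task 3 needs all of task 2 (finishes minute 50); task 1 (finishes minute 75). That puts its earliest start at minute 75; it finishes at 75 + 41 = minute 116.

Working backward from the deadline:
Task 4 has no dependents, so it just needs to finish by minute 152. Starting by 152 − 25 = minute 127 achieves that.
Task 3 must finish before task 4 (must start by minute 127). With a 41-minute duration, task 3 must start by 127 − 41 = minute 86.
So task 3 can start as early as minute 75 and as late as minute 86, giving 86 − 75 = 11 minutes of slack.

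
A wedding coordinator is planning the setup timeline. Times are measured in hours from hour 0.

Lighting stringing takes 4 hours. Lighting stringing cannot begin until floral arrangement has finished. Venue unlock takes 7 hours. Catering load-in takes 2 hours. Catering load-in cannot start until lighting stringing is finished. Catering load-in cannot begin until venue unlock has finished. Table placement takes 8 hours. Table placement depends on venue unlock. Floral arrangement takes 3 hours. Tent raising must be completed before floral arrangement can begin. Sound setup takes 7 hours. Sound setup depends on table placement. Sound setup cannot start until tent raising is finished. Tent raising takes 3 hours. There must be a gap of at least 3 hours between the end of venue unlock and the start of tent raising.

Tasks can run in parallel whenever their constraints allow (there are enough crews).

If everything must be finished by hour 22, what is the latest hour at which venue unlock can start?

0

To finish by hour 22, catering load-in (duration 2) must start no later than hour 20.
Lighting stringing must finish before catering load-in (must start by hour 20). With a 4-hour duration, lighting stringing must start by 20 − 4 = hour 16.
Floral arrangement feeds into lighting stringing (must start by hour 16); so floral arrangement must finish by hour 16 and therefore start by hour 13.
Nothing follows sound setup; the deadline of hour 22 is its only limit. It must start by 22 − 7 = hour 15.
Tent raising feeds floral arrangement (must start by hour 13); sound setup (must start by hour 15). Taking the minimum, tent raising must finish by hour 13 and start by 13 − 3 = hour 10.
Table placement has to be done before sound setup (must start by hour 15). That means finishing by hour 15, i.e. starting by 15 − 8 = hour 7.
Venue unlock has several dependents: tent raising (must start by hour 10, minus 3-hour gap → hour 7); table placement (must start by hour 7); catering load-in (must start by hour 20). The earliest of those limits is hour 7, so venue unlock must start by 7 − 7 = hour 0.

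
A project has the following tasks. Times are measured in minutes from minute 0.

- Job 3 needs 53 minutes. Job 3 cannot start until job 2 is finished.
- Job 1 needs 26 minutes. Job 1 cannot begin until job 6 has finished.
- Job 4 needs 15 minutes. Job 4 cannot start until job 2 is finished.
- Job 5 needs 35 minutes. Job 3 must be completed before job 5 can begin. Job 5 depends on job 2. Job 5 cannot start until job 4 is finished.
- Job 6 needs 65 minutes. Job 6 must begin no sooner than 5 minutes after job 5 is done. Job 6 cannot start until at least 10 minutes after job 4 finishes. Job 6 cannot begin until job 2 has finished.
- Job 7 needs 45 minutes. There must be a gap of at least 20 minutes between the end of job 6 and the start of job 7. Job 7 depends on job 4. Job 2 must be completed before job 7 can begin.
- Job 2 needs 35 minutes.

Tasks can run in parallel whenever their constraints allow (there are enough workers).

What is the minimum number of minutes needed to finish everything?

Job 2 has no prerequisites, so it starts at minute 0 and finishes at minute 35.
After job 2 (finishes minute 35), job 4 can start at minute 35 and finishes at minute 50.
After job 2 (finishes minute 35), job 3 can start at minute 35 and finishes at minute 88.
Job 5 has to wait for job 3 (finishes minute 88); job 2 (finishes minute 35); job 4 (finishes minute 50). The latest of these is minute 88, so job 5 runs minute 88 to 88 + 35 = minute 123.
Job 6 cannot start until job 5 (finishes minute 123, plus 5-minute gap → minute 128); job 4 (finishes minute 50, plus 10-minute gap → minute 60); job 2 (finishes minute 35). The controlling bound is minute 128, so job 6 finishes at 128 + 65 = minute 193.
For job 7: job 6 (finishes minute 193, plus 20-minute gap → minute 213); job 4 (finishes minute 50); job 2 (finishes minute 35). Taking the maximum gives a start of minute 213, and it finishes at 213 + 45 = minute 258.
Job 1 cannot begin until job 6 (finishes minute 193). It runs from minute 193 to 193 + 26 = minute 219.
All tasks are finished once the last one completes. Finish times: Job 1 at 219, Job 2 at 35, Job 3 at 88, Job 4 at 50, Job 5 at 123, Job 6 at 193, Job 7 at 258. The latest is minute 258.

258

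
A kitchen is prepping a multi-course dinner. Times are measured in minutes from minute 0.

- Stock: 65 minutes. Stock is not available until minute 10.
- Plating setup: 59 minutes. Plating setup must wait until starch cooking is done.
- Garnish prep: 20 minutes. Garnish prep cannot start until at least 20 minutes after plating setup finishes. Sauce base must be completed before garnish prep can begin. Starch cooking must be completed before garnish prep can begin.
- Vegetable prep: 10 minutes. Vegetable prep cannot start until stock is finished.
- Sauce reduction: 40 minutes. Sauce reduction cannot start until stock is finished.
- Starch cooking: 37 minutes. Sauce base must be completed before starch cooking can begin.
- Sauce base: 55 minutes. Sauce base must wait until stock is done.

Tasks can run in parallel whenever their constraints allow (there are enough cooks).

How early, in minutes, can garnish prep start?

246

Stock cannot begin until its own release at minute 10. It runs from minute 10 to 10 + 65 = minute 75.
Sauce base cannot begin until stock (finishes minute 75). It runs from minute 75 to 75 + 55 = minute 130.
After sauce base (finishes minute 130), starch cooking can start at minute 130 and finishes at minute 167.
Plating setup cannot begin until starch cooking (finishes minute 167). It runs from minute 167 to 167 + 59 = minute 226.
Garnish prep waits on plating setup (finishes minute 226, plus 20-minute gap → minute 246); sauce base (finishes minute 130); starch cooking (finishes minute 167). The latest of these is minute 246, which is the earliest garnish prep can start.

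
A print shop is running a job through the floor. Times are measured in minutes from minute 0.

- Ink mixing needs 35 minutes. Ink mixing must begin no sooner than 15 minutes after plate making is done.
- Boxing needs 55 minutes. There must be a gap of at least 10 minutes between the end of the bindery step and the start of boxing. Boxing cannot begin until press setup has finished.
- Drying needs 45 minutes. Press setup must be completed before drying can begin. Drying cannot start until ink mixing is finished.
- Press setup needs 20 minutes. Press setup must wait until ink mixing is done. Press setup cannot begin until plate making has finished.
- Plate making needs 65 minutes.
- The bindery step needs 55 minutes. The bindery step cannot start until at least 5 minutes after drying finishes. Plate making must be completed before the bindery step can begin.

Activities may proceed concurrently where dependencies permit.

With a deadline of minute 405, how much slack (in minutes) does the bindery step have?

100

Plate making can start immediately at minute 0; it finishes at minute 65.
Ink mixing waits on plate making (finishes minute 65, plus 15-minute gap → minute 80), so it starts at minute 80 and finishes at 80 + 35 = minute 115.
For press setup: ink mixing (finishes minute 115); plate making (finishes minute 65). Taking the maximum gives a start of minute 115, and it finishes at 115 + 20 = minute 135.
Drying needs all of press setup (finishes minute 135); ink mixing (finishes minute 115). That puts its earliest start at minute 135; it finishes at 135 + 45 = minute 180.
The bindery step needs all of drying (finishes minute 180, plus 5-minute gap → minute 185); plate making (finishes minute 65). That puts its earliest start at minute 185; it finishes at 185 + 55 = minute 240.

Working backward from the deadline:
Boxing must finish by minute 405; it takes 55 minutes, so it must start by 405 − 55 = minute 350.
The bindery step has to be done before boxing (must start by minute 350, minus 10-minute gap → minute 340). That means finishing by minute 340, i.e. starting by 340 − 55 = minute 285.
So the bindery step can start as early as minute 185 and as late as minute 285, giving 285 − 185 = 100 minutes of slack.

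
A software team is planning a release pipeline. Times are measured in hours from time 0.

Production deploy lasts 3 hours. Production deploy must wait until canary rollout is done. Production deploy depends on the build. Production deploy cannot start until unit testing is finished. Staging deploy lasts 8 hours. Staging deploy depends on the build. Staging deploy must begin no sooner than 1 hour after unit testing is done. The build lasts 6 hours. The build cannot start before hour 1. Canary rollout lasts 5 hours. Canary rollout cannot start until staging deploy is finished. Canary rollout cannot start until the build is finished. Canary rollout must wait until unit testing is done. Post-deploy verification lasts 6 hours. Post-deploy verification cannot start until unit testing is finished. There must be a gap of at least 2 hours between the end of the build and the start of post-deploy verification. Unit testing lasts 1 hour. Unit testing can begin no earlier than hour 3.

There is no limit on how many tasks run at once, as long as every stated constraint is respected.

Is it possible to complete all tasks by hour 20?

After its own release at hour 3, unit testing can start at hour 3 and finishes at hour 4.
The build cannot begin until its own release at hour 1. It runs from hour 1 to 1 + 6 = hour 7.
Post-deploy verification needs all of unit testing (finishes hour 4); the build (finishes hour 7, plus 2-hour gap → hour 9). That puts its earliest start at hour 9; it finishes at 9 + 6 = hour 15.
Staging deploy needs all of the build (finishes hour 7); unit testing (finishes hour 4, plus 1-hour gap → hour 5). That puts its earliest start at hour 7; it finishes at 7 + 8 = hour 15.
For canary rollout: staging deploy (finishes hour 15); the build (finishes hour 7); unit testing (finishes hour 4). Taking the maximum gives a start of hour 15, and it finishes at 15 + 5 = hour 20.
Production deploy cannot start until canary rollout (finishes hour 20); the build (finishes hour 7); unit testing (finishes hour 4). The controlling bound is hour 20, so production deploy finishes at 20 + 3 = hour 23.
The earliest everything can be done is hour 23, which is after the deadline of 20, so it is not possible.

No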